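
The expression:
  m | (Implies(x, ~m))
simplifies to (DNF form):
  True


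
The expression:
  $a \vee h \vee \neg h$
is always true.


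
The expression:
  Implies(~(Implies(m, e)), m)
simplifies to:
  True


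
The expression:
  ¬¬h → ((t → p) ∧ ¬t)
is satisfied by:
  {h: False, t: False}
  {t: True, h: False}
  {h: True, t: False}


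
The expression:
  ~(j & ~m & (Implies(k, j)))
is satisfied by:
  {m: True, j: False}
  {j: False, m: False}
  {j: True, m: True}


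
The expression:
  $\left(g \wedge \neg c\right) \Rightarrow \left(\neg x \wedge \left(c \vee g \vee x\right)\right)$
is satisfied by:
  {c: True, g: False, x: False}
  {g: False, x: False, c: False}
  {x: True, c: True, g: False}
  {x: True, g: False, c: False}
  {c: True, g: True, x: False}
  {g: True, c: False, x: False}
  {x: True, g: True, c: True}


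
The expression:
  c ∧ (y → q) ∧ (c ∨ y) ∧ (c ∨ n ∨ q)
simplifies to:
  c ∧ (q ∨ ¬y)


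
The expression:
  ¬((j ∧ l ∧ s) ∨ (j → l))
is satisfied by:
  {j: True, l: False}


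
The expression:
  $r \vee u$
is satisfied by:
  {r: True, u: True}
  {r: True, u: False}
  {u: True, r: False}


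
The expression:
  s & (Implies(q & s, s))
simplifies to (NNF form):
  s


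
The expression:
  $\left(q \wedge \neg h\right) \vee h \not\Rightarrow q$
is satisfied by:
  {q: True, h: False}
  {h: True, q: False}


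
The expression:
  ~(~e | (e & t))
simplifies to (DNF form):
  e & ~t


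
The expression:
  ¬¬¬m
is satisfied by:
  {m: False}


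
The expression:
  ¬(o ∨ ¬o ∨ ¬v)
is never true.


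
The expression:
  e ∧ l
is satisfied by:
  {e: True, l: True}


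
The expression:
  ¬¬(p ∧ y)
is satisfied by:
  {p: True, y: True}


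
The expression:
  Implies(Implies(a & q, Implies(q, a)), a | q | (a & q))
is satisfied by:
  {a: True, q: True}
  {a: True, q: False}
  {q: True, a: False}


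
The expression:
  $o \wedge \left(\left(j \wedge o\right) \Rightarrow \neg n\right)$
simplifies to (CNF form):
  $o \wedge \left(\neg j \vee \neg n\right)$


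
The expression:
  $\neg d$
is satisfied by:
  {d: False}


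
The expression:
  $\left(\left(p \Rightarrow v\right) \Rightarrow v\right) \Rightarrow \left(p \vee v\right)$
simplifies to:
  $\text{True}$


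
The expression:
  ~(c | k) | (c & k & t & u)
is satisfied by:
  {t: True, u: True, k: False, c: False}
  {t: True, u: False, k: False, c: False}
  {u: True, c: False, t: False, k: False}
  {c: False, u: False, t: False, k: False}
  {c: True, k: True, t: True, u: True}


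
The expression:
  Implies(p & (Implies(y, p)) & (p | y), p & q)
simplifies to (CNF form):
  q | ~p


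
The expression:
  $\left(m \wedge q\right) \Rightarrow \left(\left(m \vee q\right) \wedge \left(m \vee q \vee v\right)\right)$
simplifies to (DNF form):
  $\text{True}$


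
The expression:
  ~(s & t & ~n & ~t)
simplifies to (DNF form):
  True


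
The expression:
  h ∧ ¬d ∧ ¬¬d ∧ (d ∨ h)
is never true.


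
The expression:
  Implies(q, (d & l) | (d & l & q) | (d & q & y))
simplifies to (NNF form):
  ~q | (d & l) | (d & y)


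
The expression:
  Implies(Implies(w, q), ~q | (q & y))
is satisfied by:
  {y: True, q: False}
  {q: False, y: False}
  {q: True, y: True}


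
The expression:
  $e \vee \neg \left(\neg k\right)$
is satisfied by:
  {k: True, e: True}
  {k: True, e: False}
  {e: True, k: False}


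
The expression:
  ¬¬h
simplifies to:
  h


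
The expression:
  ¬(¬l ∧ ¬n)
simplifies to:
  l ∨ n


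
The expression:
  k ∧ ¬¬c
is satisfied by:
  {c: True, k: True}


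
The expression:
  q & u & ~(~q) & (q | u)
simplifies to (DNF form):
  q & u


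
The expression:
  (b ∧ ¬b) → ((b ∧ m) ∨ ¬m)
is always true.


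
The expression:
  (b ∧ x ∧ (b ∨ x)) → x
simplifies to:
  True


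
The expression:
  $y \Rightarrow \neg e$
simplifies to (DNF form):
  $\neg e \vee \neg y$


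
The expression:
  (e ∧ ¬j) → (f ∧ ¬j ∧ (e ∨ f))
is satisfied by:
  {f: True, j: True, e: False}
  {f: True, j: False, e: False}
  {j: True, f: False, e: False}
  {f: False, j: False, e: False}
  {f: True, e: True, j: True}
  {f: True, e: True, j: False}
  {e: True, j: True, f: False}


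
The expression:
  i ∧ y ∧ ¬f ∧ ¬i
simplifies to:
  False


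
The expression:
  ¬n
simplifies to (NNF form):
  ¬n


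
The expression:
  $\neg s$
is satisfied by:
  {s: False}


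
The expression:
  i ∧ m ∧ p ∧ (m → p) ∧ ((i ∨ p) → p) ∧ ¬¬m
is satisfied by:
  {m: True, p: True, i: True}


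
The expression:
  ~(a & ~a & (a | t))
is always true.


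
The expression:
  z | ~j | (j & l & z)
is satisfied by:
  {z: True, j: False}
  {j: False, z: False}
  {j: True, z: True}


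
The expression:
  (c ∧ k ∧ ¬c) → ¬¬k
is always true.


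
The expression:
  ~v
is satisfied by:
  {v: False}


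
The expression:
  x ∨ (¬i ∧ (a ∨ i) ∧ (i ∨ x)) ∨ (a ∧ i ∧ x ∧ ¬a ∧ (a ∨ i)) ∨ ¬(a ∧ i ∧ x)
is always true.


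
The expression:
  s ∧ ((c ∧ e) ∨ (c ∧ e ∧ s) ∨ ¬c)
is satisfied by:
  {e: True, s: True, c: False}
  {s: True, c: False, e: False}
  {e: True, c: True, s: True}


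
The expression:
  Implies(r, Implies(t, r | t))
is always true.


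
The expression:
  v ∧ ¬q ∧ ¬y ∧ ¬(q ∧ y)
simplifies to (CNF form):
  v ∧ ¬q ∧ ¬y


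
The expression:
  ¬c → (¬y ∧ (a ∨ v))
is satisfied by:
  {c: True, a: True, v: True, y: False}
  {c: True, a: True, v: False, y: False}
  {c: True, v: True, a: False, y: False}
  {c: True, v: False, a: False, y: False}
  {y: True, c: True, a: True, v: True}
  {y: True, c: True, a: True, v: False}
  {y: True, c: True, a: False, v: True}
  {y: True, c: True, a: False, v: False}
  {a: True, v: True, c: False, y: False}
  {a: True, c: False, v: False, y: False}
  {v: True, c: False, a: False, y: False}


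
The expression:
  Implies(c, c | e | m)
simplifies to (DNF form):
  True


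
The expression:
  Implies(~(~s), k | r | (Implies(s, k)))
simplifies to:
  k | r | ~s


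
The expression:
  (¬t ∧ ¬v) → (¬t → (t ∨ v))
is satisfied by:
  {t: True, v: True}
  {t: True, v: False}
  {v: True, t: False}


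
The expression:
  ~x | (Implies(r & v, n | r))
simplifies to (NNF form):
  True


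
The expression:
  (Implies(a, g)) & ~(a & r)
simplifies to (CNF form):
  (g | ~a) & (~a | ~r)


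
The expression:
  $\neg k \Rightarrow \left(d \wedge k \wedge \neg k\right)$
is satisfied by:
  {k: True}


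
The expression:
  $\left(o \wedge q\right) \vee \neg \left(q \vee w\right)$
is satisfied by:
  {o: True, w: False, q: False}
  {w: False, q: False, o: False}
  {o: True, q: True, w: False}
  {o: True, q: True, w: True}


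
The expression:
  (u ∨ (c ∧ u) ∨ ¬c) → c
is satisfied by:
  {c: True}


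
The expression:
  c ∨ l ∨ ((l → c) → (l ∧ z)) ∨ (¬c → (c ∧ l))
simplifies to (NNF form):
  c ∨ l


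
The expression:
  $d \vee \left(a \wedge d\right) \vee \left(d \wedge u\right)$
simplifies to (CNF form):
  $d$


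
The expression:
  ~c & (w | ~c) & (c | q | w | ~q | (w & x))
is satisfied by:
  {c: False}


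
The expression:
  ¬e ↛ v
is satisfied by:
  {v: True, e: False}
  {e: False, v: False}
  {e: True, v: True}


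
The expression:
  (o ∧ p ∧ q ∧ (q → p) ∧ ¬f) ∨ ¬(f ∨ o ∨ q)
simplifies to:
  ¬f ∧ (o ∨ ¬q) ∧ (p ∨ ¬q) ∧ (q ∨ ¬o)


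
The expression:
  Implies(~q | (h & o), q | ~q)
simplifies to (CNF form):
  True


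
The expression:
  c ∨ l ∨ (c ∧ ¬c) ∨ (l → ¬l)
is always true.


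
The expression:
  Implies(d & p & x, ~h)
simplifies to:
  ~d | ~h | ~p | ~x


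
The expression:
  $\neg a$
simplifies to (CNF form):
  $\neg a$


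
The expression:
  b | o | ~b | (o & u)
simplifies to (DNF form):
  True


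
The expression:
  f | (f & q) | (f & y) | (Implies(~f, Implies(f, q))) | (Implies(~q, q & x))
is always true.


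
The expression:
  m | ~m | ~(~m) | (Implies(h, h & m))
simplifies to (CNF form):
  True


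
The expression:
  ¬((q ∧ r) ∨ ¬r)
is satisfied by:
  {r: True, q: False}


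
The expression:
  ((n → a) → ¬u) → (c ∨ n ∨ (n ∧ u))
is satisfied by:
  {n: True, c: True, u: True}
  {n: True, c: True, u: False}
  {n: True, u: True, c: False}
  {n: True, u: False, c: False}
  {c: True, u: True, n: False}
  {c: True, u: False, n: False}
  {u: True, c: False, n: False}


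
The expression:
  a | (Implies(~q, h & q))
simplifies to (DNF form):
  a | q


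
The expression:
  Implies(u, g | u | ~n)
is always true.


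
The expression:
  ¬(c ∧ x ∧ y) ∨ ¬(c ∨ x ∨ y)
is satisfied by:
  {c: False, y: False, x: False}
  {x: True, c: False, y: False}
  {y: True, c: False, x: False}
  {x: True, y: True, c: False}
  {c: True, x: False, y: False}
  {x: True, c: True, y: False}
  {y: True, c: True, x: False}


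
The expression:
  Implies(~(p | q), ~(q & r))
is always true.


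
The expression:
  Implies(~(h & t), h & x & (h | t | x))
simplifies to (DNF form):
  (h & t) | (h & x)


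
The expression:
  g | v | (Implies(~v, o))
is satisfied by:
  {o: True, v: True, g: True}
  {o: True, v: True, g: False}
  {o: True, g: True, v: False}
  {o: True, g: False, v: False}
  {v: True, g: True, o: False}
  {v: True, g: False, o: False}
  {g: True, v: False, o: False}


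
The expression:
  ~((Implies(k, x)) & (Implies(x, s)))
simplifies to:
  (k & ~x) | (x & ~s)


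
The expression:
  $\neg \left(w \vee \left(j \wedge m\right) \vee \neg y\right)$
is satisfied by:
  {y: True, m: False, w: False, j: False}
  {j: True, y: True, m: False, w: False}
  {m: True, y: True, j: False, w: False}


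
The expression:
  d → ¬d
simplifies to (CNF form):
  ¬d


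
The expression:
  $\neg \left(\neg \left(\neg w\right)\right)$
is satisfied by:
  {w: False}


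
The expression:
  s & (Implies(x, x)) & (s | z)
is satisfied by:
  {s: True}


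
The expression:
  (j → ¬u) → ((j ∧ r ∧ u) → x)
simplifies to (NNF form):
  True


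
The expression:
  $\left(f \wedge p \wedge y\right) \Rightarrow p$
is always true.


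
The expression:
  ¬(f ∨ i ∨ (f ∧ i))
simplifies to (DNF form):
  ¬f ∧ ¬i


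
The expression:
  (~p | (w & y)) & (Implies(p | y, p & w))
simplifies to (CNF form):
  (p | ~y) & (w | ~y) & (y | ~p)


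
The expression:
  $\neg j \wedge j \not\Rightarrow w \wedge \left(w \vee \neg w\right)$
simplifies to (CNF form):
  $\text{False}$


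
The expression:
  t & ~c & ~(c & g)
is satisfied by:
  {t: True, c: False}


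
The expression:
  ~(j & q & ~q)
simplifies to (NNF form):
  True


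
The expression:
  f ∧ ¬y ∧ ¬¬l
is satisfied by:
  {f: True, l: True, y: False}


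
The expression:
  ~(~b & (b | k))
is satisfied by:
  {b: True, k: False}
  {k: False, b: False}
  {k: True, b: True}


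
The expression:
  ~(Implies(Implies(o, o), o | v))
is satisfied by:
  {v: False, o: False}


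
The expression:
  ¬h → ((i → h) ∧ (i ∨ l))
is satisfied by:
  {h: True, l: True, i: False}
  {h: True, l: False, i: False}
  {i: True, h: True, l: True}
  {i: True, h: True, l: False}
  {l: True, i: False, h: False}


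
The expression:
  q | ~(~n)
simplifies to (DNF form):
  n | q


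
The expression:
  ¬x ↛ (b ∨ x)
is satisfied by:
  {x: False, b: False}


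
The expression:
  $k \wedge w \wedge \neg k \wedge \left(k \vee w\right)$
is never true.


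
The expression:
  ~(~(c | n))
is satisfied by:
  {n: True, c: True}
  {n: True, c: False}
  {c: True, n: False}


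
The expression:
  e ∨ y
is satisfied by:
  {y: True, e: True}
  {y: True, e: False}
  {e: True, y: False}


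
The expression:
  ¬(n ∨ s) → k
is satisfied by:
  {n: True, k: True, s: True}
  {n: True, k: True, s: False}
  {n: True, s: True, k: False}
  {n: True, s: False, k: False}
  {k: True, s: True, n: False}
  {k: True, s: False, n: False}
  {s: True, k: False, n: False}


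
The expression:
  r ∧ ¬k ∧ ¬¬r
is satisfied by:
  {r: True, k: False}


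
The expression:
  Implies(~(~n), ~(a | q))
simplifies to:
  ~n | (~a & ~q)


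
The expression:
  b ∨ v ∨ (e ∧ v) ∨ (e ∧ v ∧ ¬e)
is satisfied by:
  {b: True, v: True}
  {b: True, v: False}
  {v: True, b: False}


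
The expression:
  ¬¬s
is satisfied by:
  {s: True}


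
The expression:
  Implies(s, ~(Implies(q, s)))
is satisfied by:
  {s: False}


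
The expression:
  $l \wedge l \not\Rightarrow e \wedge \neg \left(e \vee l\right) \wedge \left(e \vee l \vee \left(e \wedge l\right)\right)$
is never true.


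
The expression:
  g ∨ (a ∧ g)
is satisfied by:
  {g: True}


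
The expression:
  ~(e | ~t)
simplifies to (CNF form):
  t & ~e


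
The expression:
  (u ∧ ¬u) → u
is always true.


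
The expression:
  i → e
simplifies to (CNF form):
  e ∨ ¬i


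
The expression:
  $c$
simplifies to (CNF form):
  $c$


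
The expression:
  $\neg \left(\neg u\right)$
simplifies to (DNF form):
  $u$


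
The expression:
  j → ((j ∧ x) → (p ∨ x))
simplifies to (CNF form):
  True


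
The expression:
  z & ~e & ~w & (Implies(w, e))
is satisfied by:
  {z: True, e: False, w: False}


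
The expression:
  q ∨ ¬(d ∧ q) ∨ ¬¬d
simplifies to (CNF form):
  True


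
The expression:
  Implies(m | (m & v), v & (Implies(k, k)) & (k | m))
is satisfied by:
  {v: True, m: False}
  {m: False, v: False}
  {m: True, v: True}


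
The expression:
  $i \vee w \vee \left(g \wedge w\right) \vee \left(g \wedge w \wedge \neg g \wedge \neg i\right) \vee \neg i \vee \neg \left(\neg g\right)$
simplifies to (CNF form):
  $\text{True}$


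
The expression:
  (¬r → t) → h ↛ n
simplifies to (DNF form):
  (h ∧ ¬n) ∨ (¬r ∧ ¬t) ∨ (h ∧ ¬n ∧ ¬r) ∨ (h ∧ ¬n ∧ ¬t) ∨ (h ∧ ¬r ∧ ¬t) ∨ (¬n ∧ ¬r ∧ ¬t) ∨ (h ∧ ¬n ∧ ¬r ∧ ¬t)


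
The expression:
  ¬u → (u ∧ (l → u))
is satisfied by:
  {u: True}


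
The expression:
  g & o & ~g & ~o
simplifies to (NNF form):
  False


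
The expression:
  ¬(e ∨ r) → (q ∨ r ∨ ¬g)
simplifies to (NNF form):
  e ∨ q ∨ r ∨ ¬g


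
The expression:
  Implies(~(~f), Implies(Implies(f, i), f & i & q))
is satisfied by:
  {q: True, i: False, f: False}
  {q: False, i: False, f: False}
  {f: True, q: True, i: False}
  {f: True, q: False, i: False}
  {i: True, q: True, f: False}
  {i: True, q: False, f: False}
  {i: True, f: True, q: True}


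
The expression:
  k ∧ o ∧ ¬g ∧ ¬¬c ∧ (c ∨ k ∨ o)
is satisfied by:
  {c: True, o: True, k: True, g: False}


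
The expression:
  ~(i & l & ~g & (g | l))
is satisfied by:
  {g: True, l: False, i: False}
  {l: False, i: False, g: False}
  {i: True, g: True, l: False}
  {i: True, l: False, g: False}
  {g: True, l: True, i: False}
  {l: True, g: False, i: False}
  {i: True, l: True, g: True}


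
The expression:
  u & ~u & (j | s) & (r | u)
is never true.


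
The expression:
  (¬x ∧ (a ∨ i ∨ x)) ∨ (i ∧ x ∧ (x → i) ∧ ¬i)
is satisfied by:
  {i: True, a: True, x: False}
  {i: True, x: False, a: False}
  {a: True, x: False, i: False}


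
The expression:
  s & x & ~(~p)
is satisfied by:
  {p: True, s: True, x: True}


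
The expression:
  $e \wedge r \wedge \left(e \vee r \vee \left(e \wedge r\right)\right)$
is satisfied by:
  {r: True, e: True}


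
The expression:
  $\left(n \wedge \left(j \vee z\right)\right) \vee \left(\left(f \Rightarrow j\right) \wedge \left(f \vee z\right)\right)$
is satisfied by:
  {n: True, z: True, j: True, f: False}
  {f: True, n: True, z: True, j: True}
  {z: True, j: True, f: False, n: False}
  {f: True, z: True, j: True, n: False}
  {z: True, n: True, f: False, j: False}
  {f: True, z: True, n: True, j: False}
  {z: True, n: False, j: False, f: False}
  {n: True, j: True, f: False, z: False}
  {f: True, n: True, j: True, z: False}
  {f: True, j: True, n: False, z: False}


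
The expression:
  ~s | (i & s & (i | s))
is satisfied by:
  {i: True, s: False}
  {s: False, i: False}
  {s: True, i: True}


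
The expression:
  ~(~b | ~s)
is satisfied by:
  {b: True, s: True}


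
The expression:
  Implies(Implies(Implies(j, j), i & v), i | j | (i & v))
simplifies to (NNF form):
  True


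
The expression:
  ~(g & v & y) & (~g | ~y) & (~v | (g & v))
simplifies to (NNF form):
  (g & ~y) | (~g & ~v)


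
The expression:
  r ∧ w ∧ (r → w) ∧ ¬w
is never true.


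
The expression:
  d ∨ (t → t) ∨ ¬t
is always true.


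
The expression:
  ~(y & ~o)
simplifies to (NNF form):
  o | ~y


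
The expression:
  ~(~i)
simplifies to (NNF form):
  i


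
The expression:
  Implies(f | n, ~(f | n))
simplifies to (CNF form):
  ~f & ~n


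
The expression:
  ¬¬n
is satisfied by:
  {n: True}


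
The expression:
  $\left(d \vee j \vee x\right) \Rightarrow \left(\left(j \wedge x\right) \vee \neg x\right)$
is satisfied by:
  {j: True, x: False}
  {x: False, j: False}
  {x: True, j: True}


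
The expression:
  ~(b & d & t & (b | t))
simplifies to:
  ~b | ~d | ~t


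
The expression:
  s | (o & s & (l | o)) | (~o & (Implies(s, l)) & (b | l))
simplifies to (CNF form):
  (s | ~o) & (b | l | s) & (b | s | ~o) & (l | s | ~o)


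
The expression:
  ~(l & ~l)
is always true.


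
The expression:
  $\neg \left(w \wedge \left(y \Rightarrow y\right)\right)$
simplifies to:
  $\neg w$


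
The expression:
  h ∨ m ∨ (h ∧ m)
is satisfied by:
  {m: True, h: True}
  {m: True, h: False}
  {h: True, m: False}


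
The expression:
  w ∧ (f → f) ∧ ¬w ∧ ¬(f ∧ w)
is never true.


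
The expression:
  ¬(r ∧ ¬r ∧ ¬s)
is always true.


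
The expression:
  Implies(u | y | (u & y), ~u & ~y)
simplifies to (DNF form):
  ~u & ~y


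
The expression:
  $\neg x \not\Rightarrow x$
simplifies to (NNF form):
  $\neg x$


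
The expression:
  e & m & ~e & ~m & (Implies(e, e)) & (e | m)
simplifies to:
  False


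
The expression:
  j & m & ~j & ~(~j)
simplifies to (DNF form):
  False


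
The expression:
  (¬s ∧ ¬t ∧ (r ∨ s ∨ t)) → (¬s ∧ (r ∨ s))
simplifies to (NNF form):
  True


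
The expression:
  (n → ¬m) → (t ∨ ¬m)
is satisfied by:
  {n: True, t: True, m: False}
  {n: True, m: False, t: False}
  {t: True, m: False, n: False}
  {t: False, m: False, n: False}
  {n: True, t: True, m: True}
  {n: True, m: True, t: False}
  {t: True, m: True, n: False}


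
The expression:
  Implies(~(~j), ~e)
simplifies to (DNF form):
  ~e | ~j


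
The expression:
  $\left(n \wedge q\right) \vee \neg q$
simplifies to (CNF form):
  $n \vee \neg q$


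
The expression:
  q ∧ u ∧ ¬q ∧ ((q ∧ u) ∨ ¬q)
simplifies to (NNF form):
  False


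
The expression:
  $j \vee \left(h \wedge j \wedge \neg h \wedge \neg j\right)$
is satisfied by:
  {j: True}


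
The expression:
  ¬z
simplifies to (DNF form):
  ¬z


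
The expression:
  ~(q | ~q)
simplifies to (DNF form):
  False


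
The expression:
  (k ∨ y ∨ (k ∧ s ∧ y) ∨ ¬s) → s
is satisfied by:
  {s: True}


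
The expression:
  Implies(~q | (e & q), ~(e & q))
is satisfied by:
  {e: False, q: False}
  {q: True, e: False}
  {e: True, q: False}


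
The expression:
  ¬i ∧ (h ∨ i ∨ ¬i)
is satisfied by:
  {i: False}


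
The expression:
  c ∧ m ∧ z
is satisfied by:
  {z: True, m: True, c: True}


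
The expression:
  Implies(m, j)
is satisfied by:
  {j: True, m: False}
  {m: False, j: False}
  {m: True, j: True}


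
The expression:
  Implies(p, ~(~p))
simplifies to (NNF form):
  True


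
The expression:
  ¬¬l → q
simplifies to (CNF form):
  q ∨ ¬l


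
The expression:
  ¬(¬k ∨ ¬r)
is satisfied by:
  {r: True, k: True}


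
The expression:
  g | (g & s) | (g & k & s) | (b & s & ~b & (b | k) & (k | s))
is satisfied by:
  {g: True}


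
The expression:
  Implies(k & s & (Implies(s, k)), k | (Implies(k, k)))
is always true.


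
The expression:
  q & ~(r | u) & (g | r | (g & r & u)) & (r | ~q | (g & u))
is never true.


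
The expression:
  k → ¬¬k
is always true.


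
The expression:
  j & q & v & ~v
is never true.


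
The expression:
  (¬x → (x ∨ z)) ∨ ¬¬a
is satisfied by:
  {a: True, x: True, z: True}
  {a: True, x: True, z: False}
  {a: True, z: True, x: False}
  {a: True, z: False, x: False}
  {x: True, z: True, a: False}
  {x: True, z: False, a: False}
  {z: True, x: False, a: False}


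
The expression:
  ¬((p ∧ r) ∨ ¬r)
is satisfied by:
  {r: True, p: False}


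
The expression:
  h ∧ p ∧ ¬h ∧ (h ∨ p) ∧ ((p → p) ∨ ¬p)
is never true.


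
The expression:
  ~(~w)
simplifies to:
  w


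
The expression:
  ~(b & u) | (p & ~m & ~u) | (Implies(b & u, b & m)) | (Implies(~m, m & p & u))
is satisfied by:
  {m: True, u: False, b: False}
  {u: False, b: False, m: False}
  {b: True, m: True, u: False}
  {b: True, u: False, m: False}
  {m: True, u: True, b: False}
  {u: True, m: False, b: False}
  {b: True, u: True, m: True}


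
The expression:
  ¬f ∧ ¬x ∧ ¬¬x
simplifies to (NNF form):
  False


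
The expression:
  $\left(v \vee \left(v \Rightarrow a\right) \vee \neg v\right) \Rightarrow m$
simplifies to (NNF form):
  $m$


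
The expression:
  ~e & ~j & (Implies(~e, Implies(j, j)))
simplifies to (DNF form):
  ~e & ~j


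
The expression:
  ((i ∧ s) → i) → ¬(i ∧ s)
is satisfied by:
  {s: False, i: False}
  {i: True, s: False}
  {s: True, i: False}


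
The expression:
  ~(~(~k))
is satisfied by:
  {k: False}


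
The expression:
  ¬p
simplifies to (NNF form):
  ¬p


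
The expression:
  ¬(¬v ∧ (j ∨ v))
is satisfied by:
  {v: True, j: False}
  {j: False, v: False}
  {j: True, v: True}


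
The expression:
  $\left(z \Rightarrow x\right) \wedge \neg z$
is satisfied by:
  {z: False}


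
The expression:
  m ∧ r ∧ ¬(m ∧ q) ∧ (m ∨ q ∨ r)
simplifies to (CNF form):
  m ∧ r ∧ ¬q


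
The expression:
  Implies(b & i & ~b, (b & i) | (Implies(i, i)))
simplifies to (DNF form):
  True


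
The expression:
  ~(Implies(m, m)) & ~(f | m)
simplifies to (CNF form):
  False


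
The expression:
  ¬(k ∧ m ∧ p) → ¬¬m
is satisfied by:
  {m: True}


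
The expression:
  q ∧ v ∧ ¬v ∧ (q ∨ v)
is never true.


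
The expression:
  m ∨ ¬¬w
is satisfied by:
  {m: True, w: True}
  {m: True, w: False}
  {w: True, m: False}


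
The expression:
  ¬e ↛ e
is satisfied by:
  {e: False}


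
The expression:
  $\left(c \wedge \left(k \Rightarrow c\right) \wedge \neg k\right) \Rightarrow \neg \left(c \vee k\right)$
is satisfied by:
  {k: True, c: False}
  {c: False, k: False}
  {c: True, k: True}


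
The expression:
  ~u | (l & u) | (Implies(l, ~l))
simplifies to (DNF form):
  True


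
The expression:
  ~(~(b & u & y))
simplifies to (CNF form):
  b & u & y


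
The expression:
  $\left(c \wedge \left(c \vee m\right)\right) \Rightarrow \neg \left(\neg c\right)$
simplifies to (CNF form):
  $\text{True}$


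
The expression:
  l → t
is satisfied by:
  {t: True, l: False}
  {l: False, t: False}
  {l: True, t: True}


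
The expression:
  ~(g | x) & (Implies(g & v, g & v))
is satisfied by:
  {x: False, g: False}


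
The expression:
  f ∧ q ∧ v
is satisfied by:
  {f: True, q: True, v: True}


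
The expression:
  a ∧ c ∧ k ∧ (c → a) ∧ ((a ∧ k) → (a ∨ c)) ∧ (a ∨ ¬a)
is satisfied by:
  {a: True, c: True, k: True}


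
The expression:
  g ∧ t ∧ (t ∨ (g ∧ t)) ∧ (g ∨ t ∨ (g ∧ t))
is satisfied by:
  {t: True, g: True}


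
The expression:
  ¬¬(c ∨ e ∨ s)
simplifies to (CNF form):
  c ∨ e ∨ s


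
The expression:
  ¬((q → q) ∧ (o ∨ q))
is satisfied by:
  {q: False, o: False}


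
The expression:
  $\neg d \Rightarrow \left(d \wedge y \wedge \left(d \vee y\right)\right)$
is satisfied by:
  {d: True}


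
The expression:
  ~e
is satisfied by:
  {e: False}


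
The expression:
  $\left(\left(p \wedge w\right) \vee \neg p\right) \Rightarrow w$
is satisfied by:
  {p: True, w: True}
  {p: True, w: False}
  {w: True, p: False}


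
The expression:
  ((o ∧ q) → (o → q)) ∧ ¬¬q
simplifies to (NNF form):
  q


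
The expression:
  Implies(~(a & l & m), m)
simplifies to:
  m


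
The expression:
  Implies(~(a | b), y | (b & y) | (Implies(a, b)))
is always true.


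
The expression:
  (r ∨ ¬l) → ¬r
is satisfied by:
  {r: False}


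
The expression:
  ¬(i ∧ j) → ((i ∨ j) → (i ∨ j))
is always true.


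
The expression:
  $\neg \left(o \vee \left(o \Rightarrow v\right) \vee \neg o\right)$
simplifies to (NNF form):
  $\text{False}$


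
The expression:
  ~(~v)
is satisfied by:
  {v: True}


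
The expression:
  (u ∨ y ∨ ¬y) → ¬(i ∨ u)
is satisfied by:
  {u: False, i: False}


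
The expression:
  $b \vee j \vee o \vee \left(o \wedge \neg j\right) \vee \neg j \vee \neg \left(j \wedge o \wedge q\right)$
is always true.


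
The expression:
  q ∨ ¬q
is always true.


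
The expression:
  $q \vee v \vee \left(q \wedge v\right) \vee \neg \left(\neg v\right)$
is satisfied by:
  {q: True, v: True}
  {q: True, v: False}
  {v: True, q: False}


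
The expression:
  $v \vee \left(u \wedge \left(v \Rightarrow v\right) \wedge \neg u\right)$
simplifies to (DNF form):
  $v$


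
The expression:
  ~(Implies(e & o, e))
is never true.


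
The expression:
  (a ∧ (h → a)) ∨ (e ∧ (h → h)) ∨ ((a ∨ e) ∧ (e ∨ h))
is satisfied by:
  {a: True, e: True}
  {a: True, e: False}
  {e: True, a: False}


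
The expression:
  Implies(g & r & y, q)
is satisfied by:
  {q: True, g: False, y: False, r: False}
  {r: False, g: False, q: False, y: False}
  {r: True, q: True, g: False, y: False}
  {r: True, g: False, q: False, y: False}
  {y: True, q: True, r: False, g: False}
  {y: True, r: False, g: False, q: False}
  {y: True, r: True, q: True, g: False}
  {y: True, r: True, g: False, q: False}
  {q: True, g: True, y: False, r: False}
  {g: True, y: False, q: False, r: False}
  {r: True, g: True, q: True, y: False}
  {r: True, g: True, y: False, q: False}
  {q: True, g: True, y: True, r: False}
  {g: True, y: True, r: False, q: False}
  {r: True, g: True, y: True, q: True}


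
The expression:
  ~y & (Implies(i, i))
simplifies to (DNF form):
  ~y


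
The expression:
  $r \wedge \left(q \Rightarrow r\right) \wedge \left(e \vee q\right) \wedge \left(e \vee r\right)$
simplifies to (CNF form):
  $r \wedge \left(e \vee q\right)$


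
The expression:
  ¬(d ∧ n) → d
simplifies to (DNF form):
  d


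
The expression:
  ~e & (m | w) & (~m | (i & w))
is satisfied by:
  {i: True, w: True, e: False, m: False}
  {w: True, i: False, e: False, m: False}
  {i: True, m: True, w: True, e: False}


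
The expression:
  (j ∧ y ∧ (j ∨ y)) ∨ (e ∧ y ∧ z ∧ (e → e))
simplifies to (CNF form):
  y ∧ (e ∨ j) ∧ (j ∨ z)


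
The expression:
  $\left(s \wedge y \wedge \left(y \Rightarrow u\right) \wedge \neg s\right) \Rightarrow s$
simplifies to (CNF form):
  $\text{True}$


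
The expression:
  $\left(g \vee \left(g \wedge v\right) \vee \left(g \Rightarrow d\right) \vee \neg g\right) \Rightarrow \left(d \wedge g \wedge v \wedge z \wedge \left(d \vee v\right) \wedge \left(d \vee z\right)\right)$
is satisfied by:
  {z: True, d: True, g: True, v: True}


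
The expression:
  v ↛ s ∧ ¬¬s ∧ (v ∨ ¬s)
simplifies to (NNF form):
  False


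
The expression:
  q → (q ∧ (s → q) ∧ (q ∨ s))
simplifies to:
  True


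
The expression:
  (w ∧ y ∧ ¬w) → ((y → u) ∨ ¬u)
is always true.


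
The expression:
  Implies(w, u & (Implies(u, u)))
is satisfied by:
  {u: True, w: False}
  {w: False, u: False}
  {w: True, u: True}


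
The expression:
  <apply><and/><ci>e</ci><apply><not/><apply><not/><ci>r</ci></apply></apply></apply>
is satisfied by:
  {r: True, e: True}


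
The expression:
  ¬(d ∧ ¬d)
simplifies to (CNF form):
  True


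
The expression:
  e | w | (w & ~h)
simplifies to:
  e | w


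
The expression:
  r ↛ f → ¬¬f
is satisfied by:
  {f: True, r: False}
  {r: False, f: False}
  {r: True, f: True}


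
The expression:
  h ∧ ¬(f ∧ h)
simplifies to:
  h ∧ ¬f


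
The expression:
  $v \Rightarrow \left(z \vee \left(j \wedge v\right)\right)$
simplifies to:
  $j \vee z \vee \neg v$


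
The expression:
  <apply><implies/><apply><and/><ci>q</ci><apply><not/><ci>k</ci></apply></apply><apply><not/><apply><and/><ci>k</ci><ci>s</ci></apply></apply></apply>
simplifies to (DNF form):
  <true/>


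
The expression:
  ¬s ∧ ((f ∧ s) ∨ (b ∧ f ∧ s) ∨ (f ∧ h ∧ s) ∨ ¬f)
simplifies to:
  ¬f ∧ ¬s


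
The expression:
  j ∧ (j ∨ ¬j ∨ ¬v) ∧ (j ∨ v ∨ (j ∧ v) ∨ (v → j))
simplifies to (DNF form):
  j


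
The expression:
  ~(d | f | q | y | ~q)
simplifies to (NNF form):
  False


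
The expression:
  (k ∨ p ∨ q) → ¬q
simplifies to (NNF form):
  ¬q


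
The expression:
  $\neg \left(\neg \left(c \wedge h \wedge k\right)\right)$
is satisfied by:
  {h: True, c: True, k: True}


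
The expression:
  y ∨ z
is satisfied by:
  {y: True, z: True}
  {y: True, z: False}
  {z: True, y: False}


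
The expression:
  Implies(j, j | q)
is always true.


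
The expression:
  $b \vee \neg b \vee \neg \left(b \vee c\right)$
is always true.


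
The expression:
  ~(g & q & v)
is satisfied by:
  {g: False, v: False, q: False}
  {q: True, g: False, v: False}
  {v: True, g: False, q: False}
  {q: True, v: True, g: False}
  {g: True, q: False, v: False}
  {q: True, g: True, v: False}
  {v: True, g: True, q: False}


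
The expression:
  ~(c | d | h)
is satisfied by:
  {d: False, h: False, c: False}


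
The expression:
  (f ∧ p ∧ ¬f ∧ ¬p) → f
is always true.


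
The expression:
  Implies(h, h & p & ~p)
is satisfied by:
  {h: False}


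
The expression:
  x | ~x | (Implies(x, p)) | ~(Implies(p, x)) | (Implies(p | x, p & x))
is always true.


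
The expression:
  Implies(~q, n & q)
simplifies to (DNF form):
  q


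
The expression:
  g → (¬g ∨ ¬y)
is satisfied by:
  {g: False, y: False}
  {y: True, g: False}
  {g: True, y: False}


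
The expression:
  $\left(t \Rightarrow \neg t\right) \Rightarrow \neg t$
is always true.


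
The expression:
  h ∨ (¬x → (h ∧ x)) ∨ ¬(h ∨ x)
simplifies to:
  True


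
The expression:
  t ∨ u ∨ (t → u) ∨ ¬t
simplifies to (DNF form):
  True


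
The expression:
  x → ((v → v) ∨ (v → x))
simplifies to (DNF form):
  True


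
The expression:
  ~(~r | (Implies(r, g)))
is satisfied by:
  {r: True, g: False}


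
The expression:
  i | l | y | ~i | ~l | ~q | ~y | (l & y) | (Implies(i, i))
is always true.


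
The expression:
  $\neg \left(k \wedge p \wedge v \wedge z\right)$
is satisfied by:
  {p: False, k: False, z: False, v: False}
  {v: True, p: False, k: False, z: False}
  {z: True, p: False, k: False, v: False}
  {v: True, z: True, p: False, k: False}
  {k: True, v: False, p: False, z: False}
  {v: True, k: True, p: False, z: False}
  {z: True, k: True, v: False, p: False}
  {v: True, z: True, k: True, p: False}
  {p: True, z: False, k: False, v: False}
  {v: True, p: True, z: False, k: False}
  {z: True, p: True, v: False, k: False}
  {v: True, z: True, p: True, k: False}
  {k: True, p: True, z: False, v: False}
  {v: True, k: True, p: True, z: False}
  {z: True, k: True, p: True, v: False}


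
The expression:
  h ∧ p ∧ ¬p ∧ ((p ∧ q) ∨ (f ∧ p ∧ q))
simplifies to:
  False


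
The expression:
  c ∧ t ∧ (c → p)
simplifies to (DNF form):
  c ∧ p ∧ t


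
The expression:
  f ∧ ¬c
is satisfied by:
  {f: True, c: False}


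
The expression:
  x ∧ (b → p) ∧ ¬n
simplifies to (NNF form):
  x ∧ ¬n ∧ (p ∨ ¬b)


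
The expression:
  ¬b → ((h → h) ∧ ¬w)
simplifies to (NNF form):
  b ∨ ¬w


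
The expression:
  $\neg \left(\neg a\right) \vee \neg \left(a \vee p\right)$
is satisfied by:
  {a: True, p: False}
  {p: False, a: False}
  {p: True, a: True}


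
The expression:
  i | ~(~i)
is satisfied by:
  {i: True}


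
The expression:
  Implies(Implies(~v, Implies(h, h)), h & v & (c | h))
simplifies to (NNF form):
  h & v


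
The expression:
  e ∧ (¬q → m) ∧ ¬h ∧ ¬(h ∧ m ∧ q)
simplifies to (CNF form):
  e ∧ ¬h ∧ (m ∨ q)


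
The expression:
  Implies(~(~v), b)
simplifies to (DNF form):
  b | ~v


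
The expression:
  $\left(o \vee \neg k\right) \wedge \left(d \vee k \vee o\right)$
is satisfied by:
  {o: True, d: True, k: False}
  {o: True, d: False, k: False}
  {o: True, k: True, d: True}
  {o: True, k: True, d: False}
  {d: True, k: False, o: False}


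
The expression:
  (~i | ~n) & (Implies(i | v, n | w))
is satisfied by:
  {w: True, v: False, i: False, n: False}
  {w: False, v: False, i: False, n: False}
  {n: True, w: True, v: False, i: False}
  {n: True, w: False, v: False, i: False}
  {v: True, w: True, n: False, i: False}
  {v: True, n: True, w: True, i: False}
  {v: True, n: True, w: False, i: False}
  {i: True, w: True, v: False, n: False}
  {i: True, v: True, w: True, n: False}


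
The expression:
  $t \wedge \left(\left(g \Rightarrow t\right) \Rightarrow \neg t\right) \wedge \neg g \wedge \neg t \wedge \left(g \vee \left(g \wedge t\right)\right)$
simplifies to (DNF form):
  $\text{False}$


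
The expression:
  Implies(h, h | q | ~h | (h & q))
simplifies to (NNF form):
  True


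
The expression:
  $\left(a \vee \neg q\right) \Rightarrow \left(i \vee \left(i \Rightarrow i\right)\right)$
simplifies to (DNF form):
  $\text{True}$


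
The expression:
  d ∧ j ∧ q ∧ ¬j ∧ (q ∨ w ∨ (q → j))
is never true.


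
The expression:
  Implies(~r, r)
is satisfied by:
  {r: True}


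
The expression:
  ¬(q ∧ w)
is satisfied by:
  {w: False, q: False}
  {q: True, w: False}
  {w: True, q: False}


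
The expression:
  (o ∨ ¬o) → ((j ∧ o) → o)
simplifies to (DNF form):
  True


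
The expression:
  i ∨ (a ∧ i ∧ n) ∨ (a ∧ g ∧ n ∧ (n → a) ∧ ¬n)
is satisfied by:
  {i: True}


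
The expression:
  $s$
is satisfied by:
  {s: True}


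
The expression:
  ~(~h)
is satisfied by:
  {h: True}


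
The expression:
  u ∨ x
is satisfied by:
  {x: True, u: True}
  {x: True, u: False}
  {u: True, x: False}


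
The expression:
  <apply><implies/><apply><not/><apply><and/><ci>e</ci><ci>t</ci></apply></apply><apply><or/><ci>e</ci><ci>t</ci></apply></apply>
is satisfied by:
  {t: True, e: True}
  {t: True, e: False}
  {e: True, t: False}


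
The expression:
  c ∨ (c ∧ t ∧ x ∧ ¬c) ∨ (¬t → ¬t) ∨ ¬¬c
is always true.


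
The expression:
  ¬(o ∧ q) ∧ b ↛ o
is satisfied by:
  {b: True, o: False}


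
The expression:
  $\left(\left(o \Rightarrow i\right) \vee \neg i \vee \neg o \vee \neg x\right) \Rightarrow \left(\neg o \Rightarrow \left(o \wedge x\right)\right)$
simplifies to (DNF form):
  $o$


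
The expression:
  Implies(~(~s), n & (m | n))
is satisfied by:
  {n: True, s: False}
  {s: False, n: False}
  {s: True, n: True}


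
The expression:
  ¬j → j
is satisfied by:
  {j: True}


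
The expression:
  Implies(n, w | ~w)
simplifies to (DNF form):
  True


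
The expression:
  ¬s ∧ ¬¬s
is never true.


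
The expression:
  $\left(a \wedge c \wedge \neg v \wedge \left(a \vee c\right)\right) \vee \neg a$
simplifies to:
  $\left(c \wedge \neg v\right) \vee \neg a$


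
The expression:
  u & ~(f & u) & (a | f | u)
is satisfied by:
  {u: True, f: False}


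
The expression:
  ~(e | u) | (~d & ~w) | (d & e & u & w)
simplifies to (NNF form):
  (~d & ~w) | (~e & ~u) | (d & e & u & w)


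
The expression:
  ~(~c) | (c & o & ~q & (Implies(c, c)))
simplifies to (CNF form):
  c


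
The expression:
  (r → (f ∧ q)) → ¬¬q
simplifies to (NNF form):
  q ∨ r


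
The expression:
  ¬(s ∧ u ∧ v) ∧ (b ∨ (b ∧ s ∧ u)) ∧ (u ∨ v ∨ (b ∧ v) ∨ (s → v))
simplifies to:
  b ∧ (u ∨ v ∨ ¬s) ∧ (¬s ∨ ¬u ∨ ¬v)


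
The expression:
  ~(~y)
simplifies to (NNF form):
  y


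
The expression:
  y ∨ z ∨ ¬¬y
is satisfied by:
  {y: True, z: True}
  {y: True, z: False}
  {z: True, y: False}


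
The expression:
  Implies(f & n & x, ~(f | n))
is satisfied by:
  {x: False, n: False, f: False}
  {f: True, x: False, n: False}
  {n: True, x: False, f: False}
  {f: True, n: True, x: False}
  {x: True, f: False, n: False}
  {f: True, x: True, n: False}
  {n: True, x: True, f: False}


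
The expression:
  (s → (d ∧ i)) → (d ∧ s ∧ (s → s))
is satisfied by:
  {s: True}


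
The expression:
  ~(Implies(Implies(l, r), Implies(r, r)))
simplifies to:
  False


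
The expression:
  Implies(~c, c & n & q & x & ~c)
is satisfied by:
  {c: True}


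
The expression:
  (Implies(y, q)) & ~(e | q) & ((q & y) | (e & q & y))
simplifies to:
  False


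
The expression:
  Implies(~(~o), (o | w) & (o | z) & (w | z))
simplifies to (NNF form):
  w | z | ~o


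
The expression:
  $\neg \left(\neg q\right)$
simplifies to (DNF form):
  $q$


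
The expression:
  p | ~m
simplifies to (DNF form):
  p | ~m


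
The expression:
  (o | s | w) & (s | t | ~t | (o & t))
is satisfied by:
  {s: True, o: True, w: True}
  {s: True, o: True, w: False}
  {s: True, w: True, o: False}
  {s: True, w: False, o: False}
  {o: True, w: True, s: False}
  {o: True, w: False, s: False}
  {w: True, o: False, s: False}


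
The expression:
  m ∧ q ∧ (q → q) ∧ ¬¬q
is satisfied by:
  {m: True, q: True}


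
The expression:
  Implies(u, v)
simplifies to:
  v | ~u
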